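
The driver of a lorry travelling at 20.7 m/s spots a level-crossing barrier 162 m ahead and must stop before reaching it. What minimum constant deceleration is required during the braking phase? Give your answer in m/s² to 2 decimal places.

Required deceleration ≈ 1.32 m/s²

v² = 2a·d ⇒ a = v²/(2d) = 20.7000² / (2 × 162.000) = 428.490 / 324.000 = 1.3225 m/s².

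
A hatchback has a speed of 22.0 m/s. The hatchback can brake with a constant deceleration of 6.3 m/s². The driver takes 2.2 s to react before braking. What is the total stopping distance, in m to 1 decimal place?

Total stopping distance ≈ 86.8 m

Reaction distance = v·t_r = 22.0000 × 2.2 = 48.400 m.
Braking distance = v²/(2a) = 22.0000² / (2 × 6.300) = 484.000 / 12.600 = 38.413 m.
Total = 48.400 + 38.413 = 86.813 m.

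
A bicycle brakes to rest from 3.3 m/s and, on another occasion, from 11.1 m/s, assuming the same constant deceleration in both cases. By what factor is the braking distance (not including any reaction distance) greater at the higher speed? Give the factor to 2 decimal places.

Factor ≈ 11.31

Braking distance d = v²/(2a), so with a fixed, d ∝ v².
Factor = (11.1/3.3)² = 3.3636² = 11.3138.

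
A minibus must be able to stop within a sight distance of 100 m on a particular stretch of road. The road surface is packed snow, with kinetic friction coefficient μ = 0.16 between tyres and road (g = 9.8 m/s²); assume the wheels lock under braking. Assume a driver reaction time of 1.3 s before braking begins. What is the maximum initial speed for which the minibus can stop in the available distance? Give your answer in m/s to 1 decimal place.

a = μg = 0.16 × 9.8 = 1.568 m/s².
Stopping distance: v·t_r + v²/(2a) = 100 with t_r = 1.3 s and a = 1.568 m/s².
So v² + 4.077 v − 313.60 = 0.
Positive root: v = −a·t_r + √((a·t_r)² + 2a·d) = −2.038 + √(4.153 + 313.60) = 15.7876 m/s.

Maximum speed ≈ 15.8 m/s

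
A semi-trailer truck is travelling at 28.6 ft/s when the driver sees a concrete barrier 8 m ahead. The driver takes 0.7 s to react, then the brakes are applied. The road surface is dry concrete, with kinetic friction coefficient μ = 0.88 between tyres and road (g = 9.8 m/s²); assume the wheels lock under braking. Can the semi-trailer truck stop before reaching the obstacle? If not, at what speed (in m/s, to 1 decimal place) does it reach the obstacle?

No — it strikes the obstacle at 6.6 m/s

28.6 ft/s × 0.3048 = 8.7173 m/s.
a = μg = 0.88 × 9.8 = 8.624 m/s².
Reaction distance = 8.7173 × 0.7 = 6.102 m.
Braking distance needed to stop: v²/(2a) = 75.991 / 17.248 = 4.406 m, so total needed = 6.102 + 4.406 = 10.508 m > 8 m — it cannot stop.
Distance remaining when braking begins: 8 − 6.102 = 1.898 m.
v² = v₀² − 2a·d = 75.991 − 2 × 8.624 × 1.898 = 43.254 m²/s².
v = √43.254 = 6.577 m/s.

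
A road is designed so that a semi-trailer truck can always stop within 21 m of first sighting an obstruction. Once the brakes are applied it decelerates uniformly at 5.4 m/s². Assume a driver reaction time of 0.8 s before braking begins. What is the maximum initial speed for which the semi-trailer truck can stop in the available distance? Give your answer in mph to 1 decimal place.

Stopping distance: v·t_r + v²/(2a) = 21 with t_r = 0.8 s and a = 5.400 m/s².
So v² + 8.640 v − 226.80 = 0.
Positive root: v = −a·t_r + √((a·t_r)² + 2a·d) = −4.320 + √(18.662 + 226.80) = 11.3472 m/s.
11.3472 m/s ÷ 0.44704 = 25.383 mph.

Maximum speed ≈ 25.4 mph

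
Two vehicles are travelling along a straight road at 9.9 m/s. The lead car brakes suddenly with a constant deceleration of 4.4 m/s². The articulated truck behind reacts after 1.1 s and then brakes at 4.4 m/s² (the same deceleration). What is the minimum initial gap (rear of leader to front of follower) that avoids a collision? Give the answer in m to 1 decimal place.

Leader travels v²/(2a_L) = 98.010 / 8.800 = 11.137 m before stopping.
Follower covers v·t_r = 9.9000 × 1.1 = 10.890 m while reacting, then v²/(2a_F) = 98.010 / 8.800 = 11.137 m while braking, for a total of 10.890 + 11.137 = 22.027 m.
Since a_F ≤ a_L and the follower starts braking later, the follower is never slower than the leader, so the closest approach is when both have stopped.
Minimum gap = 22.027 − 11.137 = 10.890 m.

Minimum gap ≈ 10.9 m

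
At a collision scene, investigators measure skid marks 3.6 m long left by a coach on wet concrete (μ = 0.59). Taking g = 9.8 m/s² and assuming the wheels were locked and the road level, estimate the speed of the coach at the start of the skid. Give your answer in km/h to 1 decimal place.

Deceleration a = μg = 0.59 × 9.8 = 5.782 m/s².
v = √(2a·d) = √(2 × 5.782 × 3.6) = √41.630 = 6.4521 m/s.
= 6.4521 × 3.6 = 23.228 km/h.

Initial speed ≈ 23.2 km/h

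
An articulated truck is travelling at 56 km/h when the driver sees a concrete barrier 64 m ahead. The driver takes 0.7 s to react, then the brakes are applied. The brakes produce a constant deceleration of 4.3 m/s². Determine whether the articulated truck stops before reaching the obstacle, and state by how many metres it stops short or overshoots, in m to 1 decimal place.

Yes — it stops 25.0 m short of the obstacle

56 km/h ÷ 3.6 = 15.5556 m/s.
Reaction distance = 15.5556 × 0.7 = 10.889 m.
Braking distance = v²/(2a) = 241.977 / 8.600 = 28.137 m.
Total stopping distance = 10.889 + 28.137 = 39.026 m, vs 64 m available — it stops with 64 − 39.026 = 24.974 m to spare.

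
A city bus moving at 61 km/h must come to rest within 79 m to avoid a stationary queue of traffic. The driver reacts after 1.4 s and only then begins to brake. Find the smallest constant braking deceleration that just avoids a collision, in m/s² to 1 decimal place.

Required deceleration ≈ 2.6 m/s²

61 km/h ÷ 3.6 = 16.9444 m/s.
Distance covered during reaction = 16.9444 × 1.4 = 23.722 m.
Distance available for braking: 79 − 23.722 = 55.278 m.
v² = 2a·d ⇒ a = v²/(2d) = 16.9444² / (2 × 55.278) = 287.113 / 110.556 = 2.5970 m/s².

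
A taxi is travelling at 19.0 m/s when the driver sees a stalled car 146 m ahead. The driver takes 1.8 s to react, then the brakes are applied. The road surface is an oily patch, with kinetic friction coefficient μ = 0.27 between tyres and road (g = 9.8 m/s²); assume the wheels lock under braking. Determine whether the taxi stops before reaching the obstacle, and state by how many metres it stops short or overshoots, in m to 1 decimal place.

a = μg = 0.27 × 9.8 = 2.646 m/s².
Reaction distance = 19.0000 × 1.8 = 34.200 m.
Braking distance = v²/(2a) = 361.000 / 5.292 = 68.216 m.
Total stopping distance = 34.200 + 68.216 = 102.416 m, vs 146 m available — it stops with 146 − 102.416 = 43.584 m to spare.

Yes — it stops 43.6 m short of the obstacle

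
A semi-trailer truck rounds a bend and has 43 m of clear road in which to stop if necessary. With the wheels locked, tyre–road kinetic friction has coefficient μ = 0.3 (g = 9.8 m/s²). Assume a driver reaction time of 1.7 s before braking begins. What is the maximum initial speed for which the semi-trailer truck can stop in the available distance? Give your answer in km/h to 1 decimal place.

a = μg = 0.3 × 9.8 = 2.940 m/s².
Stopping distance: v·t_r + v²/(2a) = 43 with t_r = 1.7 s and a = 2.940 m/s².
So v² + 9.996 v − 252.84 = 0.
Positive root: v = −a·t_r + √((a·t_r)² + 2a·d) = −4.998 + √(24.980 + 252.84) = 11.6699 m/s.
11.6699 m/s × 3.6 = 42.012 km/h.

Maximum speed ≈ 42.0 km/h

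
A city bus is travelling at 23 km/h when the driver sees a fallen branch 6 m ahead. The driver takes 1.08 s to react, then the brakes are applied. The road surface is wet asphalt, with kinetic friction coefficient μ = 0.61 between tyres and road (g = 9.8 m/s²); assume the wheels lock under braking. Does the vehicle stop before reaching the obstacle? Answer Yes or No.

No

23 km/h ÷ 3.6 = 6.3889 m/s.
a = μg = 0.61 × 9.8 = 5.978 m/s².
Reaction distance = 6.3889 × 1.08 = 6.900 m.
Braking distance = v²/(2a) = 40.818 / 11.956 = 3.414 m.
Total stopping distance = 6.900 + 3.414 = 10.314 m, vs 6 m available — it cannot stop in time and overshoots by 10.314 − 6 = 4.314 m.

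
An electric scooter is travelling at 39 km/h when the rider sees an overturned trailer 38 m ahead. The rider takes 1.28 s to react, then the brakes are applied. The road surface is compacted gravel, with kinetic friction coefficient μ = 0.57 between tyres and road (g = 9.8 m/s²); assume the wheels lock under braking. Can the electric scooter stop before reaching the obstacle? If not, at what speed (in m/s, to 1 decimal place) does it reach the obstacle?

Yes — it stops about 13.6 m short of the obstacle, so it never reaches it

39 km/h ÷ 3.6 = 10.8333 m/s.
a = μg = 0.57 × 9.8 = 5.586 m/s².
Reaction distance = 10.8333 × 1.28 = 13.867 m.
Braking distance = v²/(2a) = 117.360 / 11.172 = 10.505 m.
Total stopping distance = 13.867 + 10.505 = 24.372 m, vs 38 m available — it stops with 38 − 24.372 = 13.628 m to spare.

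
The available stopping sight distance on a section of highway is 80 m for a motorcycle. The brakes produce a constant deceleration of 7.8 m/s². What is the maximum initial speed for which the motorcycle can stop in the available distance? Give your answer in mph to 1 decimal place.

v²/(2a) = d ⇒ v = √(2 × 7.800 × 80) = √1248.00 = 35.3270 m/s.
35.3270 m/s ÷ 0.44704 = 79.024 mph.

Maximum speed ≈ 79.0 mph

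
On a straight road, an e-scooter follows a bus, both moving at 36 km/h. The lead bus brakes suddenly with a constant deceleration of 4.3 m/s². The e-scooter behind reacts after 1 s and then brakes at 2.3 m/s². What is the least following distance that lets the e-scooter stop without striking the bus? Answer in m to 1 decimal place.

36 km/h ÷ 3.6 = 10.0000 m/s.
Leader travels v²/(2a_L) = 100.000 / 8.600 = 11.628 m before stopping.
Follower covers v·t_r = 10.0000 × 1 = 10.000 m while reacting, then v²/(2a_F) = 100.000 / 4.600 = 21.739 m while braking, for a total of 10.000 + 21.739 = 31.739 m.
Since a_F ≤ a_L and the follower starts braking later, the follower is never slower than the leader, so the closest approach is when both have stopped.
Minimum gap = 31.739 − 11.628 = 20.111 m.

Minimum gap ≈ 20.1 m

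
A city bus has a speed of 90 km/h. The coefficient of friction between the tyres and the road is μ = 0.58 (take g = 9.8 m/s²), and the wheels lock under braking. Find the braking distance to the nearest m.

Braking distance ≈ 55 m

90 km/h ÷ 3.6 = 25.0000 m/s.
a = μg = 0.58 × 9.8 = 5.684 m/s².
Braking distance = v²/(2a) = 25.0000² / (2 × 5.684) = 625.000 / 11.368 = 54.979 m.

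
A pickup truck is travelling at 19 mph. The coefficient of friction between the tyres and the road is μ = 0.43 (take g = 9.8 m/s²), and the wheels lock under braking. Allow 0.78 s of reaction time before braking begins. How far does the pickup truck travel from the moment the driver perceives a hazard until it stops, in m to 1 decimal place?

19 mph × 0.44704 = 8.4938 m/s.
a = μg = 0.43 × 9.8 = 4.214 m/s².
Reaction distance = v·t_r = 8.4938 × 0.78 = 6.625 m.
Braking distance = v²/(2a) = 8.4938² / (2 × 4.214) = 72.145 / 8.428 = 8.560 m.
Total = 6.625 + 8.560 = 15.185 m.

Total stopping distance ≈ 15.2 m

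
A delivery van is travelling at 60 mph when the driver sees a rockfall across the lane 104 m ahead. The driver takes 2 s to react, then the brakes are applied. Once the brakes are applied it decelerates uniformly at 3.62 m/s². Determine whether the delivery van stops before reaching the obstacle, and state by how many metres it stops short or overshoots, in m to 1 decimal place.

No — it overshoots by 49.0 m

60 mph × 0.44704 = 26.8224 m/s.
Reaction distance = 26.8224 × 2 = 53.645 m.
Braking distance = v²/(2a) = 719.441 / 7.240 = 99.370 m.
Total stopping distance = 53.645 + 99.370 = 153.015 m, vs 104 m available — it cannot stop in time and overshoots by 153.015 − 104 = 49.015 m.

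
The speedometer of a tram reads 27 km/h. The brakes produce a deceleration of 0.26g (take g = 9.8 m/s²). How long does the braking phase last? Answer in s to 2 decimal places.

Braking time ≈ 2.94 s

27 km/h ÷ 3.6 = 7.5000 m/s.
a = 0.26 × 9.8 = 2.548 m/s².
Braking time = v/a = 7.5000 / 2.548 = 2.943 s.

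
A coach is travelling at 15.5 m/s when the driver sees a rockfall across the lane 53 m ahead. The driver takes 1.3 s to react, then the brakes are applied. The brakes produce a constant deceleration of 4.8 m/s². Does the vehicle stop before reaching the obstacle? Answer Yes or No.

Yes

Reaction distance = 15.5000 × 1.3 = 20.150 m.
Braking distance = v²/(2a) = 240.250 / 9.600 = 25.026 m.
Total stopping distance = 20.150 + 25.026 = 45.176 m, vs 53 m available — it stops with 53 − 45.176 = 7.824 m to spare.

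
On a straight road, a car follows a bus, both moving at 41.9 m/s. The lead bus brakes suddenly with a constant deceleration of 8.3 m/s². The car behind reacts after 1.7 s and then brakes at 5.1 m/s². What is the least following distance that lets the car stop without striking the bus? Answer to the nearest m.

Leader travels v²/(2a_L) = 1755.610 / 16.600 = 105.760 m before stopping.
Follower covers v·t_r = 41.9000 × 1.7 = 71.230 m while reacting, then v²/(2a_F) = 1755.610 / 10.200 = 172.119 m while braking, for a total of 71.230 + 172.119 = 243.349 m.
Since a_F ≤ a_L and the follower starts braking later, the follower is never slower than the leader, so the closest approach is when both have stopped.
Minimum gap = 243.349 − 105.760 = 137.589 m.

Minimum gap ≈ 138 m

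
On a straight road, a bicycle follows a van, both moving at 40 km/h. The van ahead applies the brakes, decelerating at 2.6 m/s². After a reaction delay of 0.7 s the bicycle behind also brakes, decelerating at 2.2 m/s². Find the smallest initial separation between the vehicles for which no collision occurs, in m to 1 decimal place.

Minimum gap ≈ 12.1 m

40 km/h ÷ 3.6 = 11.1111 m/s.
Leader travels v²/(2a_L) = 123.457 / 5.200 = 23.742 m before stopping.
Follower covers v·t_r = 11.1111 × 0.7 = 7.778 m while reacting, then v²/(2a_F) = 123.457 / 4.400 = 28.058 m while braking, for a total of 7.778 + 28.058 = 35.836 m.
Since a_F ≤ a_L and the follower starts braking later, the follower is never slower than the leader, so the closest approach is when both have stopped.
Minimum gap = 35.836 − 23.742 = 12.094 m.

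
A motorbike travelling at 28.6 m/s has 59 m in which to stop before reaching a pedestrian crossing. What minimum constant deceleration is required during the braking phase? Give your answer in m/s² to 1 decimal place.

v² = 2a·d ⇒ a = v²/(2d) = 28.6000² / (2 × 59.000) = 817.960 / 118.000 = 6.9319 m/s².

Required deceleration ≈ 6.9 m/s²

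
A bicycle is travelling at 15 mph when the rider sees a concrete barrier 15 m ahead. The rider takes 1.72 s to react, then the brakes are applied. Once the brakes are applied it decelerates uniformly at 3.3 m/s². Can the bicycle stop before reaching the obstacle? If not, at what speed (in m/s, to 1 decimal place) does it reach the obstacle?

15 mph × 0.44704 = 6.7056 m/s.
Reaction distance = 6.7056 × 1.72 = 11.534 m.
Braking distance needed to stop: v²/(2a) = 44.965 / 6.600 = 6.813 m, so total needed = 11.534 + 6.813 = 18.347 m > 15 m — it cannot stop.
Distance remaining when braking begins: 15 − 11.534 = 3.466 m.
v² = v₀² − 2a·d = 44.965 − 2 × 3.300 × 3.466 = 22.089 m²/s².
v = √22.089 = 4.700 m/s.

No — it strikes the obstacle at 4.7 m/s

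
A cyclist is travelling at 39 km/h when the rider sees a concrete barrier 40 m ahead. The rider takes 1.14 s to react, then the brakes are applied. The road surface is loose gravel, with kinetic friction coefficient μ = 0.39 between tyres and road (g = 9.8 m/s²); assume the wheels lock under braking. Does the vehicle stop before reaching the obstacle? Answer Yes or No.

39 km/h ÷ 3.6 = 10.8333 m/s.
a = μg = 0.39 × 9.8 = 3.822 m/s².
Reaction distance = 10.8333 × 1.14 = 12.350 m.
Braking distance = v²/(2a) = 117.360 / 7.644 = 15.353 m.
Total stopping distance = 12.350 + 15.353 = 27.703 m, vs 40 m available — it stops with 40 − 27.703 = 12.297 m to spare.

Yes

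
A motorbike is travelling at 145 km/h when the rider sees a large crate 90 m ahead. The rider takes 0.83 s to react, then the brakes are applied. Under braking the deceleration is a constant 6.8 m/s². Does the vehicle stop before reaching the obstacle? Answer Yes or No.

145 km/h ÷ 3.6 = 40.2778 m/s.
Reaction distance = 40.2778 × 0.83 = 33.431 m.
Braking distance = v²/(2a) = 1622.301 / 13.600 = 119.287 m.
Total stopping distance = 33.431 + 119.287 = 152.718 m, vs 90 m available — it cannot stop in time and overshoots by 152.718 − 90 = 62.718 m.

No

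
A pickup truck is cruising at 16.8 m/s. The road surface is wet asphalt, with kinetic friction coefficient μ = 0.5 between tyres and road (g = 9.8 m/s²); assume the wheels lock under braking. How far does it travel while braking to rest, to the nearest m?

Braking distance ≈ 29 m

a = μg = 0.5 × 9.8 = 4.900 m/s².
Braking distance = v²/(2a) = 16.8000² / (2 × 4.900) = 282.240 / 9.800 = 28.800 m.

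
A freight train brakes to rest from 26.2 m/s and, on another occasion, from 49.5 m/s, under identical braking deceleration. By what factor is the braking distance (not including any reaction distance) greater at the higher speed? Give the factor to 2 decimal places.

Factor ≈ 3.57

Braking distance d = v²/(2a), so with a fixed, d ∝ v².
Factor = (49.5/26.2)² = 1.8893² = 3.5695.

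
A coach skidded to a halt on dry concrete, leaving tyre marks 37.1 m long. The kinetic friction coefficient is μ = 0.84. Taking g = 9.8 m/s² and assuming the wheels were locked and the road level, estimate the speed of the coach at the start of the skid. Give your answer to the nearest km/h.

Deceleration a = μg = 0.84 × 9.8 = 8.232 m/s².
v = √(2a·d) = √(2 × 8.232 × 37.1) = √610.814 = 24.7147 m/s.
= 24.7147 × 3.6 = 88.973 km/h.

Initial speed ≈ 89 km/h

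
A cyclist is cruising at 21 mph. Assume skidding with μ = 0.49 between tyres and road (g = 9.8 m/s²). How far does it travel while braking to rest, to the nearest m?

Braking distance ≈ 9 m

21 mph × 0.44704 = 9.3878 m/s.
a = μg = 0.49 × 9.8 = 4.802 m/s².
Braking distance = v²/(2a) = 9.3878² / (2 × 4.802) = 88.131 / 9.604 = 9.176 m.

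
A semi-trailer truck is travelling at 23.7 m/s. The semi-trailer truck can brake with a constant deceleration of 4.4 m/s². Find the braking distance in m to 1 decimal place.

Braking distance = v²/(2a) = 23.7000² / (2 × 4.400) = 561.690 / 8.800 = 63.828 m.

Braking distance ≈ 63.8 m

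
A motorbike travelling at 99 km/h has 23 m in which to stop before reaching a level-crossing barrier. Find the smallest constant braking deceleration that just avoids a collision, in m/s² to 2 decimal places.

Required deceleration ≈ 16.44 m/s²

99 km/h ÷ 3.6 = 27.5000 m/s.
v² = 2a·d ⇒ a = v²/(2d) = 27.5000² / (2 × 23.000) = 756.250 / 46.000 = 16.4402 m/s².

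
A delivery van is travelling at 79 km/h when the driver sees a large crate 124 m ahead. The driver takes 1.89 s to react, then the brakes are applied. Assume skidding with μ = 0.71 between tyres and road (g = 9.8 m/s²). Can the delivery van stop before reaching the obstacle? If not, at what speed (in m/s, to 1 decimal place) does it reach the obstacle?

79 km/h ÷ 3.6 = 21.9444 m/s.
a = μg = 0.71 × 9.8 = 6.958 m/s².
Reaction distance = 21.9444 × 1.89 = 41.475 m.
Braking distance = v²/(2a) = 481.557 / 13.916 = 34.605 m.
Total stopping distance = 41.475 + 34.605 = 76.080 m, vs 124 m available — it stops with 124 − 76.080 = 47.920 m to spare.

Yes — it stops about 47.9 m short of the obstacle, so it never reaches it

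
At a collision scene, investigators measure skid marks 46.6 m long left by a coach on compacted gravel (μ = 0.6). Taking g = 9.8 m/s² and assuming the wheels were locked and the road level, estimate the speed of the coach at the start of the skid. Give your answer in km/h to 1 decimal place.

Deceleration a = μg = 0.6 × 9.8 = 5.880 m/s².
v = √(2a·d) = √(2 × 5.880 × 46.6) = √548.016 = 23.4097 m/s.
= 23.4097 × 3.6 = 84.275 km/h.

Initial speed ≈ 84.3 km/h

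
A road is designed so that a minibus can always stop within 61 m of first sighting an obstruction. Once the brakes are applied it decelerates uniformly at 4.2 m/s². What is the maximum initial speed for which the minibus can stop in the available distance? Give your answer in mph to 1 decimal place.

v²/(2a) = d ⇒ v = √(2 × 4.200 × 61) = √512.40 = 22.6363 m/s.
22.6363 m/s ÷ 0.44704 = 50.636 mph.

Maximum speed ≈ 50.6 mph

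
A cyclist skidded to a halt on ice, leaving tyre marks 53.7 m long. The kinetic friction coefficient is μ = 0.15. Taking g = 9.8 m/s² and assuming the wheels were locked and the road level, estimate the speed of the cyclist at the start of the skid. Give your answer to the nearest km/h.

Deceleration a = μg = 0.15 × 9.8 = 1.470 m/s².
v = √(2a·d) = √(2 × 1.470 × 53.7) = √157.878 = 12.5650 m/s.
= 12.5650 × 3.6 = 45.234 km/h.

Initial speed ≈ 45 km/h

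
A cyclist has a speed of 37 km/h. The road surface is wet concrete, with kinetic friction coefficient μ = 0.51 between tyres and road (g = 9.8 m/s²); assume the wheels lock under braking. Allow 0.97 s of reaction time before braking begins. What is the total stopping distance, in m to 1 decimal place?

37 km/h ÷ 3.6 = 10.2778 m/s.
a = μg = 0.51 × 9.8 = 4.998 m/s².
Reaction distance = v·t_r = 10.2778 × 0.97 = 9.969 m.
Braking distance = v²/(2a) = 10.2778² / (2 × 4.998) = 105.633 / 9.996 = 10.568 m.
Total = 9.969 + 10.568 = 20.537 m.

Total stopping distance ≈ 20.5 m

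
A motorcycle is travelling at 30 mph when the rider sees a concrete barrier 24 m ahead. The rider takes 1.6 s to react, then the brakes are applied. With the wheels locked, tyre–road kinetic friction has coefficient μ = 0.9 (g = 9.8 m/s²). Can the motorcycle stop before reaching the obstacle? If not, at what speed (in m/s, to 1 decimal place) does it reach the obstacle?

30 mph × 0.44704 = 13.4112 m/s.
a = μg = 0.9 × 9.8 = 8.820 m/s².
Reaction distance = 13.4112 × 1.6 = 21.458 m.
Braking distance needed to stop: v²/(2a) = 179.860 / 17.640 = 10.196 m, so total needed = 21.458 + 10.196 = 31.654 m > 24 m — it cannot stop.
Distance remaining when braking begins: 24 − 21.458 = 2.542 m.
v² = v₀² − 2a·d = 179.860 − 2 × 8.820 × 2.542 = 135.019 m²/s².
v = √135.019 = 11.620 m/s.

No — it strikes the obstacle at 11.6 m/s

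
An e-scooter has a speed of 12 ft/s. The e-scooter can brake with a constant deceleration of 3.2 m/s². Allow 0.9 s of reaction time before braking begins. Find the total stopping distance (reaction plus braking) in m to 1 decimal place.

Total stopping distance ≈ 5.4 m

12 ft/s × 0.3048 = 3.6576 m/s.
Reaction distance = v·t_r = 3.6576 × 0.9 = 3.292 m.
Braking distance = v²/(2a) = 3.6576² / (2 × 3.200) = 13.378 / 6.400 = 2.090 m.
Total = 3.292 + 2.090 = 5.382 m.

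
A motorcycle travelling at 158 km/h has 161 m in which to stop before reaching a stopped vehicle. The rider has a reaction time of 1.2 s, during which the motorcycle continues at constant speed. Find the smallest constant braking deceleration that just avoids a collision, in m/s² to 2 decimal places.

Required deceleration ≈ 8.89 m/s²

158 km/h ÷ 3.6 = 43.8889 m/s.
Distance covered during reaction = 43.8889 × 1.2 = 52.667 m.
Distance available for braking: 161 − 52.667 = 108.333 m.
v² = 2a·d ⇒ a = v²/(2d) = 43.8889² / (2 × 108.333) = 1926.236 / 216.666 = 8.8903 m/s².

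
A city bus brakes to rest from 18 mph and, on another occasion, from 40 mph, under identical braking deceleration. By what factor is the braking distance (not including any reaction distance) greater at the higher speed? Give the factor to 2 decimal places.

Factor ≈ 4.94

Braking distance d = v²/(2a), so with a fixed, d ∝ v².
Factor = (40/18)² = 2.2222² = 4.9382.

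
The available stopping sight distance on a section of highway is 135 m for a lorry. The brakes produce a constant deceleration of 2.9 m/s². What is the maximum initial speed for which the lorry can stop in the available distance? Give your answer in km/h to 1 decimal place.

Maximum speed ≈ 100.7 km/h

v²/(2a) = d ⇒ v = √(2 × 2.900 × 135) = √783.00 = 27.9821 m/s.
27.9821 m/s × 3.6 = 100.736 km/h.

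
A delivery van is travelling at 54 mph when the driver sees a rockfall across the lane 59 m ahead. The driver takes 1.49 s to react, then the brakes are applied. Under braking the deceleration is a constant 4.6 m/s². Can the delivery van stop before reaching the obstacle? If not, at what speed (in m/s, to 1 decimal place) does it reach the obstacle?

No — it strikes the obstacle at 19.3 m/s

54 mph × 0.44704 = 24.1402 m/s.
Reaction distance = 24.1402 × 1.49 = 35.969 m.
Braking distance needed to stop: v²/(2a) = 582.749 / 9.200 = 63.342 m, so total needed = 35.969 + 63.342 = 99.311 m > 59 m — it cannot stop.
Distance remaining when braking begins: 59 − 35.969 = 23.031 m.
v² = v₀² − 2a·d = 582.749 − 2 × 4.600 × 23.031 = 370.864 m²/s².
v = √370.864 = 19.258 m/s.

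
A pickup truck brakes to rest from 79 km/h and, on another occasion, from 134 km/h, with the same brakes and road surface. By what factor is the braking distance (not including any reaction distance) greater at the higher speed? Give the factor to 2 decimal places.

Factor ≈ 2.88

Braking distance d = v²/(2a), so with a fixed, d ∝ v².
Factor = (134/79)² = 1.6962² = 2.8771.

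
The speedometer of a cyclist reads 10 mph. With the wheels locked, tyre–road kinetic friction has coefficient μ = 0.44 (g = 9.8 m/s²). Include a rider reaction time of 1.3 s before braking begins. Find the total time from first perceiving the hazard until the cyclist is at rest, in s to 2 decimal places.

10 mph × 0.44704 = 4.4704 m/s.
a = μg = 0.44 × 9.8 = 4.312 m/s².
Braking time = v/a = 4.4704 / 4.312 = 1.037 s.
Total = 1.3 + 1.037 = 2.337 s.

Total time ≈ 2.34 s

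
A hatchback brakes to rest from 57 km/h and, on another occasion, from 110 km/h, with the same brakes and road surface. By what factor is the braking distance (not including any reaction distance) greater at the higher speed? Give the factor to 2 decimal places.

Factor ≈ 3.72

Braking distance d = v²/(2a), so with a fixed, d ∝ v².
Factor = (110/57)² = 1.9298² = 3.7241.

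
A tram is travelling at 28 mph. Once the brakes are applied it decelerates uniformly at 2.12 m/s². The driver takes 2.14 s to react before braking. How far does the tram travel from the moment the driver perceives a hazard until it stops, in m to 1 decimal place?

Total stopping distance ≈ 63.7 m

28 mph × 0.44704 = 12.5171 m/s.
Reaction distance = v·t_r = 12.5171 × 2.14 = 26.787 m.
Braking distance = v²/(2a) = 12.5171² / (2 × 2.120) = 156.678 / 4.240 = 36.952 m.
Total = 26.787 + 36.952 = 63.739 m.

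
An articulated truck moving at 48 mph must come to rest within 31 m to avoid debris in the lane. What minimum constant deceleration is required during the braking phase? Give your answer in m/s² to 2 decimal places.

48 mph × 0.44704 = 21.4579 m/s.
v² = 2a·d ⇒ a = v²/(2d) = 21.4579² / (2 × 31.000) = 460.441 / 62.000 = 7.4265 m/s².

Required deceleration ≈ 7.43 m/s²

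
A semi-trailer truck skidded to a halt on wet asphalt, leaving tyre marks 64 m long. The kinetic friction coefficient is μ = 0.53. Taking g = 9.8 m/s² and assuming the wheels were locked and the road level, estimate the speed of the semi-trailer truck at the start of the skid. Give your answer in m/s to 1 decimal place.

Deceleration a = μg = 0.53 × 9.8 = 5.194 m/s².
v = √(2a·d) = √(2 × 5.194 × 64) = √664.832 = 25.7843 m/s.

Initial speed ≈ 25.8 m/s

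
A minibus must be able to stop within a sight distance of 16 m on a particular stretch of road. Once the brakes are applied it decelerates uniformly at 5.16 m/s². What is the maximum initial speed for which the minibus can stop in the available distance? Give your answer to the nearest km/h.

v²/(2a) = d ⇒ v = √(2 × 5.160 × 16) = √165.12 = 12.8499 m/s.
12.8499 m/s × 3.6 = 46.260 km/h.

Maximum speed ≈ 46 km/h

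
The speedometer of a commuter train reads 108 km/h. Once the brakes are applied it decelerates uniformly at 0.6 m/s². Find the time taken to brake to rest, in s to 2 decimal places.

Braking time ≈ 50.00 s

108 km/h ÷ 3.6 = 30.0000 m/s.
Braking time = v/a = 30.0000 / 0.600 = 50.000 s.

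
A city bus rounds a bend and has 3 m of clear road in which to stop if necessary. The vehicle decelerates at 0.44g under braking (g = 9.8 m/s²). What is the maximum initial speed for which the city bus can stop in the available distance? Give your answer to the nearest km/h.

Maximum speed ≈ 18 km/h

a = 0.44 × 9.8 = 4.312 m/s².
v²/(2a) = d ⇒ v = √(2 × 4.312 × 3) = √25.87 = 5.0863 m/s.
5.0863 m/s × 3.6 = 18.311 km/h.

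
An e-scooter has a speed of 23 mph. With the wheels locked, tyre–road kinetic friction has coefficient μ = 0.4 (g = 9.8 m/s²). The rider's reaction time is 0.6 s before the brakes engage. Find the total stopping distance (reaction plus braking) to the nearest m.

Total stopping distance ≈ 20 m

23 mph × 0.44704 = 10.2819 m/s.
a = μg = 0.4 × 9.8 = 3.920 m/s².
Reaction distance = v·t_r = 10.2819 × 0.6 = 6.169 m.
Braking distance = v²/(2a) = 10.2819² / (2 × 3.920) = 105.717 / 7.840 = 13.484 m.
Total = 6.169 + 13.484 = 19.653 m.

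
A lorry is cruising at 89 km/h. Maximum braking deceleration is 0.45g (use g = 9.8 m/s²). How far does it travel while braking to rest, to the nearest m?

Braking distance ≈ 69 m

89 km/h ÷ 3.6 = 24.7222 m/s.
a = 0.45 × 9.8 = 4.410 m/s².
Braking distance = v²/(2a) = 24.7222² / (2 × 4.410) = 611.187 / 8.820 = 69.296 m.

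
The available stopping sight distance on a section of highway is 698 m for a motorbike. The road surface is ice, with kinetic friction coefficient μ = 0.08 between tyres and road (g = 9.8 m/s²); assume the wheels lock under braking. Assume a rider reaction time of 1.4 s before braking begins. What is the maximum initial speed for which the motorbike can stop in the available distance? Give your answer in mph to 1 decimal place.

Maximum speed ≈ 71.6 mph

a = μg = 0.08 × 9.8 = 0.784 m/s².
Stopping distance: v·t_r + v²/(2a) = 698 with t_r = 1.4 s and a = 0.784 m/s².
So v² + 2.195 v − 1094.46 = 0.
Positive root: v = −a·t_r + √((a·t_r)² + 2a·d) = −1.098 + √(1.206 + 1094.46) = 32.0028 m/s.
32.0028 m/s ÷ 0.44704 = 71.588 mph.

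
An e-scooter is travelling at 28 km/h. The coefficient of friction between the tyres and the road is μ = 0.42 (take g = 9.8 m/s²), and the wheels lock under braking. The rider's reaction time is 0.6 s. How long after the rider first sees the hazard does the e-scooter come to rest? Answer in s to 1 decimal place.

Total time ≈ 2.5 s

28 km/h ÷ 3.6 = 7.7778 m/s.
a = μg = 0.42 × 9.8 = 4.116 m/s².
Braking time = v/a = 7.7778 / 4.116 = 1.890 s.
Total = 0.6 + 1.890 = 2.490 s.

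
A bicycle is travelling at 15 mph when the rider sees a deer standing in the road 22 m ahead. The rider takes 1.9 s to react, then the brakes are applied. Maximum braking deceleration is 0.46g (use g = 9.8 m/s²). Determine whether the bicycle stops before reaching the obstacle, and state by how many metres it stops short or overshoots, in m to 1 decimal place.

Yes — it stops 4.3 m short of the obstacle

15 mph × 0.44704 = 6.7056 m/s.
a = 0.46 × 9.8 = 4.508 m/s².
Reaction distance = 6.7056 × 1.9 = 12.741 m.
Braking distance = v²/(2a) = 44.965 / 9.016 = 4.987 m.
Total stopping distance = 12.741 + 4.987 = 17.728 m, vs 22 m available — it stops with 22 − 17.728 = 4.272 m to spare.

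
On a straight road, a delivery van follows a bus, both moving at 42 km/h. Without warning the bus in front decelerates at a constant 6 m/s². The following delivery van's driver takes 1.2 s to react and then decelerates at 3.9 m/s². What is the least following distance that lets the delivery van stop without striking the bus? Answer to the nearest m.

Minimum gap ≈ 20 m

42 km/h ÷ 3.6 = 11.6667 m/s.
Leader travels v²/(2a_L) = 136.112 / 12.000 = 11.343 m before stopping.
Follower covers v·t_r = 11.6667 × 1.2 = 14.000 m while reacting, then v²/(2a_F) = 136.112 / 7.800 = 17.450 m while braking, for a total of 14.000 + 17.450 = 31.450 m.
Since a_F ≤ a_L and the follower starts braking later, the follower is never slower than the leader, so the closest approach is when both have stopped.
Minimum gap = 31.450 − 11.343 = 20.107 m.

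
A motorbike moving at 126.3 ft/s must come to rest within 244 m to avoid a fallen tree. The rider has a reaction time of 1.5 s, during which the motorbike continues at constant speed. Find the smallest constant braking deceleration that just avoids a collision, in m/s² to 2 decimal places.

126.3 ft/s × 0.3048 = 38.4962 m/s.
Distance covered during reaction = 38.4962 × 1.5 = 57.744 m.
Distance available for braking: 244 − 57.744 = 186.256 m.
v² = 2a·d ⇒ a = v²/(2d) = 38.4962² / (2 × 186.256) = 1481.957 / 372.512 = 3.9783 m/s².

Required deceleration ≈ 3.98 m/s²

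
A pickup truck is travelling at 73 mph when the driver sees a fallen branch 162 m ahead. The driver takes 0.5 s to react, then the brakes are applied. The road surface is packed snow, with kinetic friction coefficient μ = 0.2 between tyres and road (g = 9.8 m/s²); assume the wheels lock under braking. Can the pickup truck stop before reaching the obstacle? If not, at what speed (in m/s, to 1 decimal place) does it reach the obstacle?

73 mph × 0.44704 = 32.6339 m/s.
a = μg = 0.2 × 9.8 = 1.960 m/s².
Reaction distance = 32.6339 × 0.5 = 16.317 m.
Braking distance needed to stop: v²/(2a) = 1064.971 / 3.920 = 271.676 m, so total needed = 16.317 + 271.676 = 287.993 m > 162 m — it cannot stop.
Distance remaining when braking begins: 162 − 16.317 = 145.683 m.
v² = v₀² − 2a·d = 1064.971 − 2 × 1.960 × 145.683 = 493.894 m²/s².
v = √493.894 = 22.224 m/s.

No — it strikes the obstacle at 22.2 m/s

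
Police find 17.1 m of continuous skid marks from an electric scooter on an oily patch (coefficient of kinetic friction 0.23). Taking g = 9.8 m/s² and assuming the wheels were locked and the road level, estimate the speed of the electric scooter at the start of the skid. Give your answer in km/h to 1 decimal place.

Deceleration a = μg = 0.23 × 9.8 = 2.254 m/s².
v = √(2a·d) = √(2 × 2.254 × 17.1) = √77.087 = 8.7799 m/s.
= 8.7799 × 3.6 = 31.608 km/h.

Initial speed ≈ 31.6 km/h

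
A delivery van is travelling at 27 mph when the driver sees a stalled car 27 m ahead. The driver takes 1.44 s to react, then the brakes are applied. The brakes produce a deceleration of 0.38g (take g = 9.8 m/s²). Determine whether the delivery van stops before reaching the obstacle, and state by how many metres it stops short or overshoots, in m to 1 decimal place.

27 mph × 0.44704 = 12.0701 m/s.
a = 0.38 × 9.8 = 3.724 m/s².
Reaction distance = 12.0701 × 1.44 = 17.381 m.
Braking distance = v²/(2a) = 145.687 / 7.448 = 19.561 m.
Total stopping distance = 17.381 + 19.561 = 36.942 m, vs 27 m available — it cannot stop in time and overshoots by 36.942 − 27 = 9.942 m.

No — it overshoots by 9.9 m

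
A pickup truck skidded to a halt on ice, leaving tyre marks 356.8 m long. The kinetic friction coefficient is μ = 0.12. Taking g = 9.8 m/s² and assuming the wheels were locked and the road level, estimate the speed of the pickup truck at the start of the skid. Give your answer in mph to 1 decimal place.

Deceleration a = μg = 0.12 × 9.8 = 1.176 m/s².
v = √(2a·d) = √(2 × 1.176 × 356.8) = √839.194 = 28.9688 m/s.
= 28.9688 ÷ 0.44704 = 64.801 mph.

Initial speed ≈ 64.8 mph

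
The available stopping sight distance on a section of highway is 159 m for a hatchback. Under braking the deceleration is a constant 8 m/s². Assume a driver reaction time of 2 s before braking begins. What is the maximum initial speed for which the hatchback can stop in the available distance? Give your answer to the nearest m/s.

Stopping distance: v·t_r + v²/(2a) = 159 with t_r = 2 s and a = 8.000 m/s².
So v² + 32.000 v − 2544.00 = 0.
Positive root: v = −a·t_r + √((a·t_r)² + 2a·d) = −16.000 + √(256.000 + 2544.00) = 36.9150 m/s.

Maximum speed ≈ 37 m/s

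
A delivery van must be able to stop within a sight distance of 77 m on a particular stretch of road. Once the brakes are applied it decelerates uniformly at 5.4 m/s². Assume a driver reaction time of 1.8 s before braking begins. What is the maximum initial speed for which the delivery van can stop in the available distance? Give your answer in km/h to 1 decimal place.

Stopping distance: v·t_r + v²/(2a) = 77 with t_r = 1.8 s and a = 5.400 m/s².
So v² + 19.440 v − 831.60 = 0.
Positive root: v = −a·t_r + √((a·t_r)² + 2a·d) = −9.720 + √(94.478 + 831.60) = 20.7115 m/s.
20.7115 m/s × 3.6 = 74.561 km/h.

Maximum speed ≈ 74.6 km/h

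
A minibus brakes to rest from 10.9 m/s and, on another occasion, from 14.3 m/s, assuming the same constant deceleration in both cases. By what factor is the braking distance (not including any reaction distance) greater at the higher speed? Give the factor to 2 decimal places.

Braking distance d = v²/(2a), so with a fixed, d ∝ v².
Factor = (14.3/10.9)² = 1.3119² = 1.7211.

Factor ≈ 1.72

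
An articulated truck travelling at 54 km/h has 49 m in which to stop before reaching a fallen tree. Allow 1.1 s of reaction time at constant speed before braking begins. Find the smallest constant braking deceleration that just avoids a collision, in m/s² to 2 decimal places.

Required deceleration ≈ 3.46 m/s²

54 km/h ÷ 3.6 = 15.0000 m/s.
Distance covered during reaction = 15.0000 × 1.1 = 16.500 m.
Distance available for braking: 49 − 16.500 = 32.500 m.
v² = 2a·d ⇒ a = v²/(2d) = 15.0000² / (2 × 32.500) = 225.000 / 65.000 = 3.4615 m/s².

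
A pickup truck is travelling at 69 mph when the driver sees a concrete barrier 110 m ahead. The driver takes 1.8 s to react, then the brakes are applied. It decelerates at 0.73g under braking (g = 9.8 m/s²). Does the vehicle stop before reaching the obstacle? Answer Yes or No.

69 mph × 0.44704 = 30.8458 m/s.
a = 0.73 × 9.8 = 7.154 m/s².
Reaction distance = 30.8458 × 1.8 = 55.522 m.
Braking distance = v²/(2a) = 951.463 / 14.308 = 66.499 m.
Total stopping distance = 55.522 + 66.499 = 122.021 m, vs 110 m available — it cannot stop in time and overshoots by 122.021 − 110 = 12.021 m.

No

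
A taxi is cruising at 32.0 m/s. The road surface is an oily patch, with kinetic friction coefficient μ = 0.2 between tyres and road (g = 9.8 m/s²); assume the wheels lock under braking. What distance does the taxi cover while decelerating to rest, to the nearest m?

Braking distance ≈ 261 m

a = μg = 0.2 × 9.8 = 1.960 m/s².
Braking distance = v²/(2a) = 32.0000² / (2 × 1.960) = 1024.000 / 3.920 = 261.224 m.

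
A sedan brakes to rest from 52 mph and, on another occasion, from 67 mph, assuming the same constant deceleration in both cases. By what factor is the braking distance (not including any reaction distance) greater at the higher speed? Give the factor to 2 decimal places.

Braking distance d = v²/(2a), so with a fixed, d ∝ v².
Factor = (67/52)² = 1.2885² = 1.6602.

Factor ≈ 1.66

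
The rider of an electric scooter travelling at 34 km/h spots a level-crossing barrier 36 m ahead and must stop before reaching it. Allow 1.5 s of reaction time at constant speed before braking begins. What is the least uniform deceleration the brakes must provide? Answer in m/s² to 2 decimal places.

34 km/h ÷ 3.6 = 9.4444 m/s.
Distance covered during reaction = 9.4444 × 1.5 = 14.167 m.
Distance available for braking: 36 − 14.167 = 21.833 m.
v² = 2a·d ⇒ a = v²/(2d) = 9.4444² / (2 × 21.833) = 89.197 / 43.666 = 2.0427 m/s².

Required deceleration ≈ 2.04 m/s²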